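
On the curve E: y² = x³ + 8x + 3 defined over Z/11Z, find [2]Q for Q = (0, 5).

(9, 1)

tangent at (0, 5): λ = (3·0² + 8)/(2·5) ≡ 8/10. 10⁻¹ ≡ 10 (mod 11) since 10·10 = 100 ≡ 1, so λ ≡ 8·10 ≡ 3.
  x = λ² - 0 - 0 = 9 - 0 ≡ 9; y = λ·(0 - 9) - 5 ≡ 1. → (9, 1)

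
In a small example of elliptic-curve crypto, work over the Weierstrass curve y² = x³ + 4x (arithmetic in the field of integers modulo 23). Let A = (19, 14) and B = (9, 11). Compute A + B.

(19, 14) + (9, 11). λ = (11 - 14)/(9 - 19) ≡ 20/13 mod 23. 13⁻¹ ≡ 16 (mod 23), so λ ≡ 21.
  x = λ² - 19 - 9 = 441 - 28 ≡ 22; y = λ·(19 - 22) - 14 ≡ 15. → (22, 15)

(22, 15)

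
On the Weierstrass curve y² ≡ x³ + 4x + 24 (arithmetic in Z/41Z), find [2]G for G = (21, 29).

(9, 25)

tangent at (21, 29): λ = (3·21² + 4)/(2·29) ≡ 15/17. 17⁻¹ ≡ 29 (mod 41), so λ ≡ 15·29 ≡ 25.
  x = λ² - 21 - 21 = 625 - 42 ≡ 9; y = λ·(21 - 9) - 29 ≡ 25. → (9, 25)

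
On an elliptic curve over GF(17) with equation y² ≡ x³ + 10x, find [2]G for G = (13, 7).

tangent at (13, 7): λ = (3·13² + 10)/(2·7) ≡ 7/14. 14⁻¹ ≡ 11 (mod 17), so λ ≡ 7·11 ≡ 9.
  x = λ² - 13 - 13 = 81 - 26 ≡ 4; y = λ·(13 - 4) - 7 ≡ 6. → (4, 6)

(4, 6)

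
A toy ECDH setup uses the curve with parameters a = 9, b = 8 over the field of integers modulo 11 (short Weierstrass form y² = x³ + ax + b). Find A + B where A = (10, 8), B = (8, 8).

(4, 3)

(10, 8) + (8, 8). λ = (8 - 8)/(8 - 10) ≡ 0/9 mod 11. 9⁻¹ ≡ 5 (mod 11), so λ ≡ 0.
  x = λ² - 10 - 8 = 0 - 18 ≡ 4; y = λ·(10 - 4) - 8 ≡ 3. → (4, 3)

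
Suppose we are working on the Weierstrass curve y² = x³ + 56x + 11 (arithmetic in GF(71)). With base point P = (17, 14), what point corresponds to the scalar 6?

Double-and-add on 6 = (110)₂. Start with P = (17, 14) for the leading 1-bit.
double: tangent at (17, 14): λ = (3·17² + 56)/(2·14) ≡ 0/28. 28⁻¹ ≡ 33 (mod 71), so λ ≡ 0·33 ≡ 0.
  x = λ² - 17 - 17 = 0 - 34 ≡ 37; y = λ·(17 - 37) - 14 ≡ 57. → (37, 57)
add P: (37, 57) + (17, 14). λ = (14 - 57)/(17 - 37) ≡ 28/51 mod 71. 51⁻¹ ≡ 39 (mod 71), so λ ≡ 27.
  x = λ² - 37 - 17 = 729 - 54 ≡ 36; y = λ·(37 - 36) - 57 ≡ 41. → (36, 41)
double: tangent at (36, 41): λ = (3·36² + 56)/(2·41) ≡ 39/11. 11⁻¹ ≡ 13 (mod 71), so λ ≡ 39·13 ≡ 10.
  x = λ² - 36 - 36 = 100 - 72 ≡ 28; y = λ·(36 - 28) - 41 ≡ 39. → (28, 39)

(28, 39)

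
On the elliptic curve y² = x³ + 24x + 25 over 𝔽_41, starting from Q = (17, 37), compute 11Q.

Double-and-add on 11 = (1011)₂. Start with Q = (17, 37) for the leading 1-bit.
double: tangent at (17, 37): λ = (3·17² + 24)/(2·37) ≡ 30/33. 33⁻¹ ≡ 5 (mod 41) since 33·5 = 165 ≡ 1, so λ ≡ 30·5 ≡ 27.
  x = λ² - 17 - 17 = 729 - 34 ≡ 39; y = λ·(17 - 39) - 37 ≡ 25. → (39, 25)
double: tangent at (39, 25): λ = (3·39² + 24)/(2·25) ≡ 36/9. 9⁻¹ ≡ 32 (mod 41) since 9·32 = 288 ≡ 1, so λ ≡ 36·32 ≡ 4.
  x = λ² - 39 - 39 = 16 - 78 ≡ 20; y = λ·(39 - 20) - 25 ≡ 10. → (20, 10)
add Q: (20, 10) + (17, 37). λ = (37 - 10)/(17 - 20) ≡ 27/38 mod 41. 38⁻¹ ≡ 27 (mod 41) since 38·27 = 1026 ≡ 1, so λ ≡ 32.
  x = λ² - 20 - 17 = 1024 - 37 ≡ 3; y = λ·(20 - 3) - 10 ≡ 1. → (3, 1)
double: tangent at (3, 1): λ = (3·3² + 24)/(2·1) ≡ 10/2. 2⁻¹ ≡ 21 (mod 41), so λ ≡ 10·21 ≡ 5.
  x = λ² - 3 - 3 = 25 - 6 ≡ 19; y = λ·(3 - 19) - 1 ≡ 1. → (19, 1)
add Q: (19, 1) + (17, 37). λ = (37 - 1)/(17 - 19) ≡ 36/39 mod 41. 39⁻¹ ≡ 20 (mod 41), so λ ≡ 23.
  x = λ² - 19 - 17 = 529 - 36 ≡ 1; y = λ·(19 - 1) - 1 ≡ 3. → (1, 3)

(1, 3)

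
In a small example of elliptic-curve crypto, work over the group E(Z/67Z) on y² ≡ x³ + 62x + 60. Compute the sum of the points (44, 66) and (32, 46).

(44, 66) + (32, 46). λ = (46 - 66)/(32 - 44) ≡ 47/55 mod 67. 55⁻¹ ≡ 39 (mod 67), so λ ≡ 24.
  x = λ² - 44 - 32 = 576 - 76 ≡ 31; y = λ·(44 - 31) - 66 ≡ 45. → (31, 45)

(31, 45)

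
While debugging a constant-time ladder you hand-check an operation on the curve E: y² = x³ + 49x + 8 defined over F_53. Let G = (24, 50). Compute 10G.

Double-and-add on 10 = (1010)₂. Start with G = (24, 50) for the leading 1-bit.
double: tangent at (24, 50): λ = (3·24² + 49)/(2·50) ≡ 28/47. 47⁻¹ ≡ 44 (mod 53) since 47·44 = 2068 ≡ 1, so λ ≡ 28·44 ≡ 13.
  x = λ² - 24 - 24 = 169 - 48 ≡ 15; y = λ·(24 - 15) - 50 ≡ 14. → (15, 14)
double: tangent at (15, 14): λ = (3·15² + 49)/(2·14) ≡ 35/28. 28⁻¹ ≡ 36 (mod 53), so λ ≡ 35·36 ≡ 41.
  x = λ² - 15 - 15 = 1681 - 30 ≡ 8; y = λ·(15 - 8) - 14 ≡ 8. → (8, 8)
add G: (8, 8) + (24, 50). λ = (50 - 8)/(24 - 8) ≡ 42/16 mod 53. 16⁻¹ ≡ 10 (mod 53), so λ ≡ 49.
  x = λ² - 8 - 24 = 2401 - 32 ≡ 37; y = λ·(8 - 37) - 8 ≡ 2. → (37, 2)
double: tangent at (37, 2): λ = (3·37² + 49)/(2·2) ≡ 22/4. 4⁻¹ ≡ 40 (mod 53), so λ ≡ 22·40 ≡ 32.
  x = λ² - 37 - 37 = 1024 - 74 ≡ 49; y = λ·(37 - 49) - 2 ≡ 38. → (49, 38)

(49, 38)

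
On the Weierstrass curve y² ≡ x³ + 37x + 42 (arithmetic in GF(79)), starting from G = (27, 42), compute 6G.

(27, 42)

Repeated addition: build up to 6G.
2G: tangent at (27, 42): λ = (3·27² + 37)/(2·42) ≡ 12/5. 5⁻¹ ≡ 16 (mod 79), so λ ≡ 12·16 ≡ 34.
  x = λ² - 27 - 27 = 1156 - 54 ≡ 75; y = λ·(27 - 75) - 42 ≡ 64. → (75, 64)
3G: (75, 64) + (27, 42). λ = (42 - 64)/(27 - 75) ≡ 57/31 mod 79. 31⁻¹ ≡ 51 (mod 79), so λ ≡ 63.
  x = λ² - 75 - 27 = 3969 - 102 ≡ 75; y = λ·(75 - 75) - 64 ≡ 15. → (75, 15)
4G: (75, 15) + (27, 42). λ = (42 - 15)/(27 - 75) ≡ 27/31 mod 79. 31⁻¹ ≡ 51 (mod 79) since 31·51 = 1581 ≡ 1, so λ ≡ 34.
  x = λ² - 75 - 27 = 1156 - 102 ≡ 27; y = λ·(75 - 27) - 15 ≡ 37. → (27, 37)
5G: (27, 37) + (27, 42): same x and y₁ ≡ -y₂, so the sum is ∞.
6G: ∞ + (27, 42) = (27, 42) (identity).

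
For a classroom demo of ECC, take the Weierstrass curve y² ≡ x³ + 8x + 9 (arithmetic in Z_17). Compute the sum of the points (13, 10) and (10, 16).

(13, 10) + (10, 16). λ = (16 - 10)/(10 - 13) ≡ 6/14 mod 17. 14⁻¹ ≡ 11 (mod 17), so λ ≡ 15.
  x = λ² - 13 - 10 = 225 - 23 ≡ 15; y = λ·(13 - 15) - 10 ≡ 11. → (15, 11)

(15, 11)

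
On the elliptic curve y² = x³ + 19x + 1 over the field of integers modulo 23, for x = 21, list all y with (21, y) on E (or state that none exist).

x³ + 19x + 1 = 9661 ≡ 1 (mod 23).
Square roots of 1 mod 23: 1 and 22 (since 1² = 1 ≡ 1).

1, 22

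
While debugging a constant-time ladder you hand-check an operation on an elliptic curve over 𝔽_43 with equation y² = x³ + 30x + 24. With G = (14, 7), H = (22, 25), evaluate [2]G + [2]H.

(2, 36)

First 2G:
Repeated addition: build up to 2G.
2G: tangent at (14, 7): λ = (3·14² + 30)/(2·7) ≡ 16/14. 14⁻¹ ≡ 40 (mod 43), so λ ≡ 16·40 ≡ 38.
  x = λ² - 14 - 14 = 1444 - 28 ≡ 40; y = λ·(14 - 40) - 7 ≡ 37. → (40, 37)
2G = (40, 37).
Next 2H:
Repeated addition: build up to 2H.
2H: tangent at (22, 25): λ = (3·22² + 30)/(2·25) ≡ 20/7. 7⁻¹ ≡ 37 (mod 43) since 7·37 = 259 ≡ 1, so λ ≡ 20·37 ≡ 9.
  x = λ² - 22 - 22 = 81 - 44 ≡ 37; y = λ·(22 - 37) - 25 ≡ 12. → (37, 12)
2H = (37, 12).
Finally 2G + 2H:
(40, 37) + (37, 12). λ = (12 - 37)/(37 - 40) ≡ 18/40 mod 43. 40⁻¹ ≡ 14 (mod 43), so λ ≡ 37.
  x = λ² - 40 - 37 = 1369 - 77 ≡ 2; y = λ·(40 - 2) - 37 ≡ 36. → (2, 36)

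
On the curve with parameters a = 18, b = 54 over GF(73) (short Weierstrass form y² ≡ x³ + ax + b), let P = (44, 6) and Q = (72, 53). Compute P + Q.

(29, 27)

(44, 6) + (72, 53). λ = (53 - 6)/(72 - 44) ≡ 47/28 mod 73. 28⁻¹ ≡ 60 (mod 73) since 28·60 = 1680 ≡ 1, so λ ≡ 46.
  x = λ² - 44 - 72 = 2116 - 116 ≡ 29; y = λ·(44 - 29) - 6 ≡ 27. → (29, 27)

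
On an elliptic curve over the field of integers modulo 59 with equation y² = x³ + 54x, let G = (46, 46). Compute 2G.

(20, 42)

tangent at (46, 46): λ = (3·46² + 54)/(2·46) ≡ 30/33. 33⁻¹ ≡ 34 (mod 59), so λ ≡ 30·34 ≡ 17.
  x = λ² - 46 - 46 = 289 - 92 ≡ 20; y = λ·(46 - 20) - 46 ≡ 42. → (20, 42)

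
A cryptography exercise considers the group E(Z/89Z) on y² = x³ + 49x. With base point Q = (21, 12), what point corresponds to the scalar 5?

Repeated addition: build up to 5Q.
2Q: tangent at (21, 12): λ = (3·21² + 49)/(2·12) ≡ 37/24. 24⁻¹ ≡ 26 (mod 89) since 24·26 = 624 ≡ 1, so λ ≡ 37·26 ≡ 72.
  x = λ² - 21 - 21 = 5184 - 42 ≡ 69; y = λ·(21 - 69) - 12 ≡ 3. → (69, 3)
3Q: (69, 3) + (21, 12). λ = (12 - 3)/(21 - 69) ≡ 9/41 mod 89. 41⁻¹ ≡ 76 (mod 89), so λ ≡ 61.
  x = λ² - 69 - 21 = 3721 - 90 ≡ 71; y = λ·(69 - 71) - 3 ≡ 53. → (71, 53)
4Q: (71, 53) + (21, 12). λ = (12 - 53)/(21 - 71) ≡ 48/39 mod 89. 39⁻¹ ≡ 16 (mod 89), so λ ≡ 56.
  x = λ² - 71 - 21 = 3136 - 92 ≡ 18; y = λ·(71 - 18) - 53 ≡ 67. → (18, 67)
5Q: (18, 67) + (21, 12). λ = (12 - 67)/(21 - 18) ≡ 34/3 mod 89. 3⁻¹ ≡ 30 (mod 89) since 3·30 = 90 ≡ 1, so λ ≡ 41.
  x = λ² - 18 - 21 = 1681 - 39 ≡ 40; y = λ·(18 - 40) - 67 ≡ 10. → (40, 10)

(40, 10)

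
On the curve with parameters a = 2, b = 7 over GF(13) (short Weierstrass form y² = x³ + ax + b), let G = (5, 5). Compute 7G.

(5, 8)

Repeated addition: build up to 7G.
2G: tangent at (5, 5): λ = (3·5² + 2)/(2·5) ≡ 12/10. 10⁻¹ ≡ 4 (mod 13), so λ ≡ 12·4 ≡ 9.
  x = λ² - 5 - 5 = 81 - 10 ≡ 6; y = λ·(5 - 6) - 5 ≡ 12. → (6, 12)
3G: (6, 12) + (5, 5). λ = (5 - 12)/(5 - 6) ≡ 6/12 mod 13. 12⁻¹ ≡ 12 (mod 13), so λ ≡ 7.
  x = λ² - 6 - 5 = 49 - 11 ≡ 12; y = λ·(6 - 12) - 12 ≡ 11. → (12, 11)
4G: (12, 11) + (5, 5). λ = (5 - 11)/(5 - 12) ≡ 7/6 mod 13. 6⁻¹ ≡ 11 (mod 13) since 6·11 = 66 ≡ 1, so λ ≡ 12.
  x = λ² - 12 - 5 = 144 - 17 ≡ 10; y = λ·(12 - 10) - 11 ≡ 0. → (10, 0)
5G: (10, 0) + (5, 5). λ = (5 - 0)/(5 - 10) ≡ 5/8 mod 13. 8⁻¹ ≡ 5 (mod 13) since 8·5 = 40 ≡ 1, so λ ≡ 12.
  x = λ² - 10 - 5 = 144 - 15 ≡ 12; y = λ·(10 - 12) - 0 ≡ 2. → (12, 2)
6G: (12, 2) + (5, 5). λ = (5 - 2)/(5 - 12) ≡ 3/6 mod 13. 6⁻¹ ≡ 11 (mod 13) since 6·11 = 66 ≡ 1, so λ ≡ 7.
  x = λ² - 12 - 5 = 49 - 17 ≡ 6; y = λ·(12 - 6) - 2 ≡ 1. → (6, 1)
7G: (6, 1) + (5, 5). λ = (5 - 1)/(5 - 6) ≡ 4/12 mod 13. 12⁻¹ ≡ 12 (mod 13), so λ ≡ 9.
  x = λ² - 6 - 5 = 81 - 11 ≡ 5; y = λ·(6 - 5) - 1 ≡ 8. → (5, 8)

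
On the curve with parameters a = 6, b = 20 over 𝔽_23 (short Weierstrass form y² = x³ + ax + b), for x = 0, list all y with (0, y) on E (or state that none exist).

x³ + 6x + 20 = 20 ≡ 20 (mod 23).
20 is a non-residue mod 23; no y exists.

none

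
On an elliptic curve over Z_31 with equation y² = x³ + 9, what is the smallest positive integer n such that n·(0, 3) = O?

2P: tangent at (0, 3): λ = (3·0² + 0)/(2·3) ≡ 0/6. 6⁻¹ ≡ 26 (mod 31), so λ ≡ 0·26 ≡ 0.
  x = λ² - 0 - 0 = 0 - 0 ≡ 0; y = λ·(0 - 0) - 3 ≡ 28. → (0, 28)
3P: (0, 28) + (0, 3): same x and y₁ ≡ -y₂, so the sum is O.
3P = O, so the order is 3.

3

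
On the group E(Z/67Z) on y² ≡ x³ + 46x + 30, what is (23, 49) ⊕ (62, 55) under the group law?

(7, 5)

(23, 49) + (62, 55). λ = (55 - 49)/(62 - 23) ≡ 6/39 mod 67. 39⁻¹ ≡ 55 (mod 67) since 39·55 = 2145 ≡ 1, so λ ≡ 62.
  x = λ² - 23 - 62 = 3844 - 85 ≡ 7; y = λ·(23 - 7) - 49 ≡ 5. → (7, 5)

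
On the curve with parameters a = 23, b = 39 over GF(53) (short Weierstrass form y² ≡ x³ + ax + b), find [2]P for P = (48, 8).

(50, 46)

tangent at (48, 8): λ = (3·48² + 23)/(2·8) ≡ 45/16. 16⁻¹ ≡ 10 (mod 53), so λ ≡ 45·10 ≡ 26.
  x = λ² - 48 - 48 = 676 - 96 ≡ 50; y = λ·(48 - 50) - 8 ≡ 46. → (50, 46)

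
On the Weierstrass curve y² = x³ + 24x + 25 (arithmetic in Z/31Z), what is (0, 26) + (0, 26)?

tangent at (0, 26): λ = (3·0² + 24)/(2·26) ≡ 24/21. 21⁻¹ ≡ 3 (mod 31), so λ ≡ 24·3 ≡ 10.
  x = λ² - 0 - 0 = 100 - 0 ≡ 7; y = λ·(0 - 7) - 26 ≡ 28. → (7, 28)

(7, 28)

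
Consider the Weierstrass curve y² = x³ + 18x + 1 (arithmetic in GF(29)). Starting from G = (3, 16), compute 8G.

Double-and-add on 8 = (1000)₂. Start with G = (3, 16) for the leading 1-bit.
double: tangent at (3, 16): λ = (3·3² + 18)/(2·16) ≡ 16/3. 3⁻¹ ≡ 10 (mod 29), so λ ≡ 16·10 ≡ 15.
  x = λ² - 3 - 3 = 225 - 6 ≡ 16; y = λ·(3 - 16) - 16 ≡ 21. → (16, 21)
double: tangent at (16, 21): λ = (3·16² + 18)/(2·21) ≡ 3/13. 13⁻¹ ≡ 9 (mod 29), so λ ≡ 3·9 ≡ 27.
  x = λ² - 16 - 16 = 729 - 32 ≡ 1; y = λ·(16 - 1) - 21 ≡ 7. → (1, 7)
double: tangent at (1, 7): λ = (3·1² + 18)/(2·7) ≡ 21/14. 14⁻¹ ≡ 27 (mod 29) since 14·27 = 378 ≡ 1, so λ ≡ 21·27 ≡ 16.
  x = λ² - 1 - 1 = 256 - 2 ≡ 22; y = λ·(1 - 22) - 7 ≡ 5. → (22, 5)

(22, 5)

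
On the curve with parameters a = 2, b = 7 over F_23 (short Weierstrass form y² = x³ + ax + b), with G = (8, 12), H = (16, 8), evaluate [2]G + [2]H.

(17, 3)

First 2G:
Repeated addition: build up to 2G.
2G: tangent at (8, 12): λ = (3·8² + 2)/(2·12) ≡ 10/1. 1⁻¹ ≡ 1 (mod 23) since 1·1 = 1 ≡ 1, so λ ≡ 10·1 ≡ 10.
  x = λ² - 8 - 8 = 100 - 16 ≡ 15; y = λ·(8 - 15) - 12 ≡ 10. → (15, 10)
2G = (15, 10).
Next 2H:
Repeated addition: build up to 2H.
2H: tangent at (16, 8): λ = (3·16² + 2)/(2·8) ≡ 11/16. 16⁻¹ ≡ 13 (mod 23), so λ ≡ 11·13 ≡ 5.
  x = λ² - 16 - 16 = 25 - 32 ≡ 16; y = λ·(16 - 16) - 8 ≡ 15. → (16, 15)
2H = (16, 15).
Finally 2G + 2H:
(15, 10) + (16, 15). λ = (15 - 10)/(16 - 15) ≡ 5/1 mod 23. 1⁻¹ ≡ 1 (mod 23), so λ ≡ 5.
  x = λ² - 15 - 16 = 25 - 31 ≡ 17; y = λ·(15 - 17) - 10 ≡ 3. → (17, 3)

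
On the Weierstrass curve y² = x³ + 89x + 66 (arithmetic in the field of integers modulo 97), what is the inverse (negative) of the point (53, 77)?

(53, 20)

-(53, 77) = (53, -77 mod 97) = (53, 20).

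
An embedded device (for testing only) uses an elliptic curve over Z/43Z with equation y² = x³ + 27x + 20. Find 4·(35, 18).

(21, 1)

Write P = (35, 18).
Repeated addition: build up to 4P.
2P: tangent at (35, 18): λ = (3·35² + 27)/(2·18) ≡ 4/36. 36⁻¹ ≡ 6 (mod 43), so λ ≡ 4·6 ≡ 24.
  x = λ² - 35 - 35 = 576 - 70 ≡ 33; y = λ·(35 - 33) - 18 ≡ 30. → (33, 30)
3P: (33, 30) + (35, 18). λ = (18 - 30)/(35 - 33) ≡ 31/2 mod 43. 2⁻¹ ≡ 22 (mod 43) since 2·22 = 44 ≡ 1, so λ ≡ 37.
  x = λ² - 33 - 35 = 1369 - 68 ≡ 11; y = λ·(33 - 11) - 30 ≡ 10. → (11, 10)
4P: (11, 10) + (35, 18). λ = (18 - 10)/(35 - 11) ≡ 8/24 mod 43. 24⁻¹ ≡ 9 (mod 43), so λ ≡ 29.
  x = λ² - 11 - 35 = 841 - 46 ≡ 21; y = λ·(11 - 21) - 10 ≡ 1. → (21, 1)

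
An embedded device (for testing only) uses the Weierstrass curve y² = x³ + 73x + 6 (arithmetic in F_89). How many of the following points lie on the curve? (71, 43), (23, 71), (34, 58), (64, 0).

(71, 43): 43² ≡ 69, rhs ≡ 69 → on.
(23, 71): 71² ≡ 57, rhs ≡ 57 → on.
(34, 58): 58² ≡ 71, rhs ≡ 51 → off.
(64, 0): 0² ≡ 0, rhs ≡ 0 → on.

3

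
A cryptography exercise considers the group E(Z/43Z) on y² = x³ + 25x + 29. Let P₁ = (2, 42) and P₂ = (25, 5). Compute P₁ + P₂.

(2, 42) + (25, 5). λ = (5 - 42)/(25 - 2) ≡ 6/23 mod 43. 23⁻¹ ≡ 15 (mod 43) since 23·15 = 345 ≡ 1, so λ ≡ 4.
  x = λ² - 2 - 25 = 16 - 27 ≡ 32; y = λ·(2 - 32) - 42 ≡ 10. → (32, 10)

(32, 10)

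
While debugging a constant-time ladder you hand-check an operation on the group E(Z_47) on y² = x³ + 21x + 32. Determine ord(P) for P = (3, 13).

5

2P: tangent at (3, 13): λ = (3·3² + 21)/(2·13) ≡ 1/26. 26⁻¹ ≡ 38 (mod 47), so λ ≡ 1·38 ≡ 38.
  x = λ² - 3 - 3 = 1444 - 6 ≡ 28; y = λ·(3 - 28) - 13 ≡ 24. → (28, 24)
3P: (28, 24) + (3, 13). λ = (13 - 24)/(3 - 28) ≡ 36/22 mod 47. 22⁻¹ ≡ 15 (mod 47), so λ ≡ 23.
  x = λ² - 28 - 3 = 529 - 31 ≡ 28; y = λ·(28 - 28) - 24 ≡ 23. → (28, 23)
4P: (28, 23) + (3, 13). λ = (13 - 23)/(3 - 28) ≡ 37/22 mod 47. 22⁻¹ ≡ 15 (mod 47) since 22·15 = 330 ≡ 1, so λ ≡ 38.
  x = λ² - 28 - 3 = 1444 - 31 ≡ 3; y = λ·(28 - 3) - 23 ≡ 34. → (3, 34)
5P: (3, 34) + (3, 13): same x and y₁ ≡ -y₂, so the sum is O.
5P = O, so the order is 5.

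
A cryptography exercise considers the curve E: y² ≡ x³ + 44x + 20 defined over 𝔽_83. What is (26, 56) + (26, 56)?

(62, 25)

tangent at (26, 56): λ = (3·26² + 44)/(2·56) ≡ 80/29. 29⁻¹ ≡ 63 (mod 83), so λ ≡ 80·63 ≡ 60.
  x = λ² - 26 - 26 = 3600 - 52 ≡ 62; y = λ·(26 - 62) - 56 ≡ 25. → (62, 25)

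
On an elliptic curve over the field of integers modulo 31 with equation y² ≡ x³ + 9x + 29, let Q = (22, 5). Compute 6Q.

Double-and-add on 6 = (110)₂. Start with Q = (22, 5) for the leading 1-bit.
double: tangent at (22, 5): λ = (3·22² + 9)/(2·5) ≡ 4/10. 10⁻¹ ≡ 28 (mod 31), so λ ≡ 4·28 ≡ 19.
  x = λ² - 22 - 22 = 361 - 44 ≡ 7; y = λ·(22 - 7) - 5 ≡ 1. → (7, 1)
add Q: (7, 1) + (22, 5). λ = (5 - 1)/(22 - 7) ≡ 4/15 mod 31. 15⁻¹ ≡ 29 (mod 31), so λ ≡ 23.
  x = λ² - 7 - 22 = 529 - 29 ≡ 4; y = λ·(7 - 4) - 1 ≡ 6. → (4, 6)
double: tangent at (4, 6): λ = (3·4² + 9)/(2·6) ≡ 26/12. 12⁻¹ ≡ 13 (mod 31), so λ ≡ 26·13 ≡ 28.
  x = λ² - 4 - 4 = 784 - 8 ≡ 1; y = λ·(4 - 1) - 6 ≡ 16. → (1, 16)

(1, 16)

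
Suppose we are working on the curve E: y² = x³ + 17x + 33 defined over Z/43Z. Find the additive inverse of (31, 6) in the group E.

(31, 37)

-(31, 6) = (31, -6 mod 43) = (31, 37).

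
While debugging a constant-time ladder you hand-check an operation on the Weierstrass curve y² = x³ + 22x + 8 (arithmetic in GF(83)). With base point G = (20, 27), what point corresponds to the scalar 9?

Double-and-add on 9 = (1001)₂. Start with G = (20, 27) for the leading 1-bit.
double: tangent at (20, 27): λ = (3·20² + 22)/(2·27) ≡ 60/54. 54⁻¹ ≡ 20 (mod 83) since 54·20 = 1080 ≡ 1, so λ ≡ 60·20 ≡ 38.
  x = λ² - 20 - 20 = 1444 - 40 ≡ 76; y = λ·(20 - 76) - 27 ≡ 3. → (76, 3)
double: tangent at (76, 3): λ = (3·76² + 22)/(2·3) ≡ 3/6. 6⁻¹ ≡ 14 (mod 83), so λ ≡ 3·14 ≡ 42.
  x = λ² - 76 - 76 = 1764 - 152 ≡ 35; y = λ·(76 - 35) - 3 ≡ 59. → (35, 59)
double: tangent at (35, 59): λ = (3·35² + 22)/(2·59) ≡ 45/35. 35⁻¹ ≡ 19 (mod 83) since 35·19 = 665 ≡ 1, so λ ≡ 45·19 ≡ 25.
  x = λ² - 35 - 35 = 625 - 70 ≡ 57; y = λ·(35 - 57) - 59 ≡ 55. → (57, 55)
add G: (57, 55) + (20, 27). λ = (27 - 55)/(20 - 57) ≡ 55/46 mod 83. 46⁻¹ ≡ 74 (mod 83) since 46·74 = 3404 ≡ 1, so λ ≡ 3.
  x = λ² - 57 - 20 = 9 - 77 ≡ 15; y = λ·(57 - 15) - 55 ≡ 71. → (15, 71)

(15, 71)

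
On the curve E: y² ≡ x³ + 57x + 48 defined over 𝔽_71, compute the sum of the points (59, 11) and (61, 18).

(59, 11) + (61, 18). λ = (18 - 11)/(61 - 59) ≡ 7/2 mod 71. 2⁻¹ ≡ 36 (mod 71), so λ ≡ 39.
  x = λ² - 59 - 61 = 1521 - 120 ≡ 52; y = λ·(59 - 52) - 11 ≡ 49. → (52, 49)

(52, 49)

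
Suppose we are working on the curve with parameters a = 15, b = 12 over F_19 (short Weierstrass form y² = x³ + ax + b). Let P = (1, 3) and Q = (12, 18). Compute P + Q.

(1, 3) + (12, 18). λ = (18 - 3)/(12 - 1) ≡ 15/11 mod 19. 11⁻¹ ≡ 7 (mod 19), so λ ≡ 10.
  x = λ² - 1 - 12 = 100 - 13 ≡ 11; y = λ·(1 - 11) - 3 ≡ 11. → (11, 11)

(11, 11)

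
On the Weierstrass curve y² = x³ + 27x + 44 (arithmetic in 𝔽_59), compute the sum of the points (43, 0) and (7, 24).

(16, 41)

(43, 0) + (7, 24). λ = (24 - 0)/(7 - 43) ≡ 24/23 mod 59. 23⁻¹ ≡ 18 (mod 59) since 23·18 = 414 ≡ 1, so λ ≡ 19.
  x = λ² - 43 - 7 = 361 - 50 ≡ 16; y = λ·(43 - 16) - 0 ≡ 41. → (16, 41)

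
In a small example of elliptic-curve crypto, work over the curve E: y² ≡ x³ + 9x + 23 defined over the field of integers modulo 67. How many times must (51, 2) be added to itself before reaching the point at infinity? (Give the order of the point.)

2P: tangent at (51, 2): λ = (3·51² + 9)/(2·2) ≡ 40/4. 4⁻¹ ≡ 17 (mod 67), so λ ≡ 40·17 ≡ 10.
  x = λ² - 51 - 51 = 100 - 102 ≡ 65; y = λ·(51 - 65) - 2 ≡ 59. → (65, 59)
3P: (65, 59) + (51, 2). λ = (2 - 59)/(51 - 65) ≡ 10/53 mod 67. 53⁻¹ ≡ 43 (mod 67), so λ ≡ 28.
  x = λ² - 65 - 51 = 784 - 116 ≡ 65; y = λ·(65 - 65) - 59 ≡ 8. → (65, 8)
4P: (65, 8) + (51, 2). λ = (2 - 8)/(51 - 65) ≡ 61/53 mod 67. 53⁻¹ ≡ 43 (mod 67) since 53·43 = 2279 ≡ 1, so λ ≡ 10.
  x = λ² - 65 - 51 = 100 - 116 ≡ 51; y = λ·(65 - 51) - 8 ≡ 65. → (51, 65)
5P: (51, 65) + (51, 2): same x and y₁ ≡ -y₂, so the sum is the point at infinity.
5P = the point at infinity, so the order is 5.

5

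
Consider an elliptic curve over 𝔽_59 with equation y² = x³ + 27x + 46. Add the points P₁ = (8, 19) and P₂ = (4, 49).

(0, 39)

(8, 19) + (4, 49). λ = (49 - 19)/(4 - 8) ≡ 30/55 mod 59. 55⁻¹ ≡ 44 (mod 59), so λ ≡ 22.
  x = λ² - 8 - 4 = 484 - 12 ≡ 0; y = λ·(8 - 0) - 19 ≡ 39. → (0, 39)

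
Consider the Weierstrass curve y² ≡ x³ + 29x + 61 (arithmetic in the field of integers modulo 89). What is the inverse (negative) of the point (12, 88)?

(12, 1)

-(12, 88) = (12, -88 mod 89) = (12, 1).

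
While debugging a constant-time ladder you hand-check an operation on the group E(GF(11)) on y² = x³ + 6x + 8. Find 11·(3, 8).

Write G = (3, 8).
Repeated addition: build up to 11G.
2G: tangent at (3, 8): λ = (3·3² + 6)/(2·8) ≡ 0/5. 5⁻¹ ≡ 9 (mod 11), so λ ≡ 0·9 ≡ 0.
  x = λ² - 3 - 3 = 0 - 6 ≡ 5; y = λ·(3 - 5) - 8 ≡ 3. → (5, 3)
3G: (5, 3) + (3, 8). λ = (8 - 3)/(3 - 5) ≡ 5/9 mod 11. 9⁻¹ ≡ 5 (mod 11), so λ ≡ 3.
  x = λ² - 5 - 3 = 9 - 8 ≡ 1; y = λ·(5 - 1) - 3 ≡ 9. → (1, 9)
4G: (1, 9) + (3, 8). λ = (8 - 9)/(3 - 1) ≡ 10/2 mod 11. 2⁻¹ ≡ 6 (mod 11), so λ ≡ 5.
  x = λ² - 1 - 3 = 25 - 4 ≡ 10; y = λ·(1 - 10) - 9 ≡ 1. → (10, 1)
5G: (10, 1) + (3, 8). λ = (8 - 1)/(3 - 10) ≡ 7/4 mod 11. 4⁻¹ ≡ 3 (mod 11), so λ ≡ 10.
  x = λ² - 10 - 3 = 100 - 13 ≡ 10; y = λ·(10 - 10) - 1 ≡ 10. → (10, 10)
6G: (10, 10) + (3, 8). λ = (8 - 10)/(3 - 10) ≡ 9/4 mod 11. 4⁻¹ ≡ 3 (mod 11) since 4·3 = 12 ≡ 1, so λ ≡ 5.
  x = λ² - 10 - 3 = 25 - 13 ≡ 1; y = λ·(10 - 1) - 10 ≡ 2. → (1, 2)
7G: (1, 2) + (3, 8). λ = (8 - 2)/(3 - 1) ≡ 6/2 mod 11. 2⁻¹ ≡ 6 (mod 11), so λ ≡ 3.
  x = λ² - 1 - 3 = 9 - 4 ≡ 5; y = λ·(1 - 5) - 2 ≡ 8. → (5, 8)
8G: (5, 8) + (3, 8). λ = (8 - 8)/(3 - 5) ≡ 0/9 mod 11. 9⁻¹ ≡ 5 (mod 11) since 9·5 = 45 ≡ 1, so λ ≡ 0.
  x = λ² - 5 - 3 = 0 - 8 ≡ 3; y = λ·(5 - 3) - 8 ≡ 3. → (3, 3)
9G: (3, 3) + (3, 8): same x and y₁ ≡ -y₂, so the sum is ∞.
10G: ∞ + (3, 8) = (3, 8) (identity).
11G: tangent at (3, 8): λ = (3·3² + 6)/(2·8) ≡ 0/5. 5⁻¹ ≡ 9 (mod 11) since 5·9 = 45 ≡ 1, so λ ≡ 0·9 ≡ 0.
  x = λ² - 3 - 3 = 0 - 6 ≡ 5; y = λ·(3 - 5) - 8 ≡ 3. → (5, 3)

(5, 3)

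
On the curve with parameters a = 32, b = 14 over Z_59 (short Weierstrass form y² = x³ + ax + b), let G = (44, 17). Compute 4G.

(16, 43)

Repeated addition: build up to 4G.
2G: tangent at (44, 17): λ = (3·44² + 32)/(2·17) ≡ 58/34. 34⁻¹ ≡ 33 (mod 59), so λ ≡ 58·33 ≡ 26.
  x = λ² - 44 - 44 = 676 - 88 ≡ 57; y = λ·(44 - 57) - 17 ≡ 58. → (57, 58)
3G: (57, 58) + (44, 17). λ = (17 - 58)/(44 - 57) ≡ 18/46 mod 59. 46⁻¹ ≡ 9 (mod 59), so λ ≡ 44.
  x = λ² - 57 - 44 = 1936 - 101 ≡ 6; y = λ·(57 - 6) - 58 ≡ 3. → (6, 3)
4G: (6, 3) + (44, 17). λ = (17 - 3)/(44 - 6) ≡ 14/38 mod 59. 38⁻¹ ≡ 14 (mod 59), so λ ≡ 19.
  x = λ² - 6 - 44 = 361 - 50 ≡ 16; y = λ·(6 - 16) - 3 ≡ 43. → (16, 43)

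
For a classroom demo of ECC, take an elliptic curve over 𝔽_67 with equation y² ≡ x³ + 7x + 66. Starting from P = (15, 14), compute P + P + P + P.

Repeated addition: build up to 4P.
2P: tangent at (15, 14): λ = (3·15² + 7)/(2·14) ≡ 12/28. 28⁻¹ ≡ 12 (mod 67), so λ ≡ 12·12 ≡ 10.
  x = λ² - 15 - 15 = 100 - 30 ≡ 3; y = λ·(15 - 3) - 14 ≡ 39. → (3, 39)
3P: (3, 39) + (15, 14). λ = (14 - 39)/(15 - 3) ≡ 42/12 mod 67. 12⁻¹ ≡ 28 (mod 67), so λ ≡ 37.
  x = λ² - 3 - 15 = 1369 - 18 ≡ 11; y = λ·(3 - 11) - 39 ≡ 0. → (11, 0)
4P: (11, 0) + (15, 14). λ = (14 - 0)/(15 - 11) ≡ 14/4 mod 67. 4⁻¹ ≡ 17 (mod 67), so λ ≡ 37.
  x = λ² - 11 - 15 = 1369 - 26 ≡ 3; y = λ·(11 - 3) - 0 ≡ 28. → (3, 28)

(3, 28)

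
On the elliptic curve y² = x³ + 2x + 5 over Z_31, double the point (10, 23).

(19, 19)

tangent at (10, 23): λ = (3·10² + 2)/(2·23) ≡ 23/15. 15⁻¹ ≡ 29 (mod 31), so λ ≡ 23·29 ≡ 16.
  x = λ² - 10 - 10 = 256 - 20 ≡ 19; y = λ·(10 - 19) - 23 ≡ 19. → (19, 19)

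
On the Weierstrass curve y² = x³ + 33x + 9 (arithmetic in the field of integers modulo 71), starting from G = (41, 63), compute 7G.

(59, 21)

Double-and-add on 7 = (111)₂. Start with G = (41, 63) for the leading 1-bit.
double: tangent at (41, 63): λ = (3·41² + 33)/(2·63) ≡ 35/55. 55⁻¹ ≡ 31 (mod 71), so λ ≡ 35·31 ≡ 20.
  x = λ² - 41 - 41 = 400 - 82 ≡ 34; y = λ·(41 - 34) - 63 ≡ 6. → (34, 6)
add G: (34, 6) + (41, 63). λ = (63 - 6)/(41 - 34) ≡ 57/7 mod 71. 7⁻¹ ≡ 61 (mod 71) since 7·61 = 427 ≡ 1, so λ ≡ 69.
  x = λ² - 34 - 41 = 4761 - 75 ≡ 0; y = λ·(34 - 0) - 6 ≡ 68. → (0, 68)
double: tangent at (0, 68): λ = (3·0² + 33)/(2·68) ≡ 33/65. 65⁻¹ ≡ 59 (mod 71), so λ ≡ 33·59 ≡ 30.
  x = λ² - 0 - 0 = 900 - 0 ≡ 48; y = λ·(0 - 48) - 68 ≡ 54. → (48, 54)
add G: (48, 54) + (41, 63). λ = (63 - 54)/(41 - 48) ≡ 9/64 mod 71. 64⁻¹ ≡ 10 (mod 71), so λ ≡ 19.
  x = λ² - 48 - 41 = 361 - 89 ≡ 59; y = λ·(48 - 59) - 54 ≡ 21. → (59, 21)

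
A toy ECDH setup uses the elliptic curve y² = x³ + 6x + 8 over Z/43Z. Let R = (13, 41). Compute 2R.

tangent at (13, 41): λ = (3·13² + 6)/(2·41) ≡ 40/39. 39⁻¹ ≡ 32 (mod 43) since 39·32 = 1248 ≡ 1, so λ ≡ 40·32 ≡ 33.
  x = λ² - 13 - 13 = 1089 - 26 ≡ 31; y = λ·(13 - 31) - 41 ≡ 10. → (31, 10)

(31, 10)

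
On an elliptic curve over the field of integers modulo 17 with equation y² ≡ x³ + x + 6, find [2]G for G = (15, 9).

(3, 11)

tangent at (15, 9): λ = (3·15² + 1)/(2·9) ≡ 13/1. 1⁻¹ ≡ 1 (mod 17), so λ ≡ 13·1 ≡ 13.
  x = λ² - 15 - 15 = 169 - 30 ≡ 3; y = λ·(15 - 3) - 9 ≡ 11. → (3, 11)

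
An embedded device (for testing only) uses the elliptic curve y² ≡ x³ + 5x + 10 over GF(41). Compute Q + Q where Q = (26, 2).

tangent at (26, 2): λ = (3·26² + 5)/(2·2) ≡ 24/4. 4⁻¹ ≡ 31 (mod 41) since 4·31 = 124 ≡ 1, so λ ≡ 24·31 ≡ 6.
  x = λ² - 26 - 26 = 36 - 52 ≡ 25; y = λ·(26 - 25) - 2 ≡ 4. → (25, 4)

(25, 4)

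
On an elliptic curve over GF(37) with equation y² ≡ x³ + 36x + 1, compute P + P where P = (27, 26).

tangent at (27, 26): λ = (3·27² + 36)/(2·26) ≡ 3/15. 15⁻¹ ≡ 5 (mod 37) since 15·5 = 75 ≡ 1, so λ ≡ 3·5 ≡ 15.
  x = λ² - 27 - 27 = 225 - 54 ≡ 23; y = λ·(27 - 23) - 26 ≡ 34. → (23, 34)

(23, 34)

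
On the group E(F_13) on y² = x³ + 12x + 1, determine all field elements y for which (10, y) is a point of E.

x³ + 12x + 1 = 1121 ≡ 3 (mod 13).
Square roots of 3 mod 13: 4 and 9 (since 4² = 16 ≡ 3).

4, 9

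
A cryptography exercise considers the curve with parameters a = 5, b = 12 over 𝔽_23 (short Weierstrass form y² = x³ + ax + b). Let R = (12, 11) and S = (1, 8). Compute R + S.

(0, 9)

(12, 11) + (1, 8). λ = (8 - 11)/(1 - 12) ≡ 20/12 mod 23. 12⁻¹ ≡ 2 (mod 23), so λ ≡ 17.
  x = λ² - 12 - 1 = 289 - 13 ≡ 0; y = λ·(12 - 0) - 11 ≡ 9. → (0, 9)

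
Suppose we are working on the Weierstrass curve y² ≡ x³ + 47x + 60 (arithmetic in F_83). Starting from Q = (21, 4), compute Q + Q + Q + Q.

(42, 54)

Double-and-add on 4 = (100)₂. Start with Q = (21, 4) for the leading 1-bit.
double: tangent at (21, 4): λ = (3·21² + 47)/(2·4) ≡ 42/8. 8⁻¹ ≡ 52 (mod 83), so λ ≡ 42·52 ≡ 26.
  x = λ² - 21 - 21 = 676 - 42 ≡ 53; y = λ·(21 - 53) - 4 ≡ 77. → (53, 77)
double: tangent at (53, 77): λ = (3·53² + 47)/(2·77) ≡ 8/71. 71⁻¹ ≡ 76 (mod 83) since 71·76 = 5396 ≡ 1, so λ ≡ 8·76 ≡ 27.
  x = λ² - 53 - 53 = 729 - 106 ≡ 42; y = λ·(53 - 42) - 77 ≡ 54. → (42, 54)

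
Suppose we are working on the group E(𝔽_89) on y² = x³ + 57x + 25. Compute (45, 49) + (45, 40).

O

The two points share x = 45 and their y-coordinates satisfy 49 + 40 ≡ 0 (mod 89), so they are inverses. Their sum is ∞.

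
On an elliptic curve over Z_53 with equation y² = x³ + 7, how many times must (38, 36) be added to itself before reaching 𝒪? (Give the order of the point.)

9

2P: tangent at (38, 36): λ = (3·38² + 0)/(2·36) ≡ 39/19. 19⁻¹ ≡ 14 (mod 53) since 19·14 = 266 ≡ 1, so λ ≡ 39·14 ≡ 16.
  x = λ² - 38 - 38 = 256 - 76 ≡ 21; y = λ·(38 - 21) - 36 ≡ 24. → (21, 24)
3P: (21, 24) + (38, 36). λ = (36 - 24)/(38 - 21) ≡ 12/17 mod 53. 17⁻¹ ≡ 25 (mod 53), so λ ≡ 35.
  x = λ² - 21 - 38 = 1225 - 59 ≡ 0; y = λ·(21 - 0) - 24 ≡ 22. → (0, 22)
4P: (0, 22) + (38, 36). λ = (36 - 22)/(38 - 0) ≡ 14/38 mod 53. 38⁻¹ ≡ 7 (mod 53), so λ ≡ 45.
  x = λ² - 0 - 38 = 2025 - 38 ≡ 26; y = λ·(0 - 26) - 22 ≡ 27. → (26, 27)
5P: (26, 27) + (38, 36). λ = (36 - 27)/(38 - 26) ≡ 9/12 mod 53. 12⁻¹ ≡ 31 (mod 53) since 12·31 = 372 ≡ 1, so λ ≡ 14.
  x = λ² - 26 - 38 = 196 - 64 ≡ 26; y = λ·(26 - 26) - 27 ≡ 26. → (26, 26)
6P: (26, 26) + (38, 36). λ = (36 - 26)/(38 - 26) ≡ 10/12 mod 53. 12⁻¹ ≡ 31 (mod 53) since 12·31 = 372 ≡ 1, so λ ≡ 45.
  x = λ² - 26 - 38 = 2025 - 64 ≡ 0; y = λ·(26 - 0) - 26 ≡ 31. → (0, 31)
7P: (0, 31) + (38, 36). λ = (36 - 31)/(38 - 0) ≡ 5/38 mod 53. 38⁻¹ ≡ 7 (mod 53), so λ ≡ 35.
  x = λ² - 0 - 38 = 1225 - 38 ≡ 21; y = λ·(0 - 21) - 31 ≡ 29. → (21, 29)
8P: (21, 29) + (38, 36). λ = (36 - 29)/(38 - 21) ≡ 7/17 mod 53. 17⁻¹ ≡ 25 (mod 53), so λ ≡ 16.
  x = λ² - 21 - 38 = 256 - 59 ≡ 38; y = λ·(21 - 38) - 29 ≡ 17. → (38, 17)
9P: (38, 17) + (38, 36): same x and y₁ ≡ -y₂, so the sum is 𝒪.
9P = 𝒪, so the order is 9.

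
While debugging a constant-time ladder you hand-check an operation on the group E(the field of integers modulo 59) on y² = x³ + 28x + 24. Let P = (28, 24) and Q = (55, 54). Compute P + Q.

(2, 18)

(28, 24) + (55, 54). λ = (54 - 24)/(55 - 28) ≡ 30/27 mod 59. 27⁻¹ ≡ 35 (mod 59), so λ ≡ 47.
  x = λ² - 28 - 55 = 2209 - 83 ≡ 2; y = λ·(28 - 2) - 24 ≡ 18. → (2, 18)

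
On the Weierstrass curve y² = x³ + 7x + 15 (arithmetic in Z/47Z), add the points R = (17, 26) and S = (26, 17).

(17, 26) + (26, 17). λ = (17 - 26)/(26 - 17) ≡ 38/9 mod 47. 9⁻¹ ≡ 21 (mod 47) since 9·21 = 189 ≡ 1, so λ ≡ 46.
  x = λ² - 17 - 26 = 2116 - 43 ≡ 5; y = λ·(17 - 5) - 26 ≡ 9. → (5, 9)

(5, 9)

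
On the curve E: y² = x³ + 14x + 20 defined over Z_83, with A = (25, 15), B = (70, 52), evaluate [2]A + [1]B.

(35, 15)

First 2A:
Repeated addition: build up to 2A.
2A: tangent at (25, 15): λ = (3·25² + 14)/(2·15) ≡ 63/30. 30⁻¹ ≡ 36 (mod 83) since 30·36 = 1080 ≡ 1, so λ ≡ 63·36 ≡ 27.
  x = λ² - 25 - 25 = 729 - 50 ≡ 15; y = λ·(25 - 15) - 15 ≡ 6. → (15, 6)
2A = (15, 6).
Finally 2A + B:
(15, 6) + (70, 52). λ = (52 - 6)/(70 - 15) ≡ 46/55 mod 83. 55⁻¹ ≡ 80 (mod 83) since 55·80 = 4400 ≡ 1, so λ ≡ 28.
  x = λ² - 15 - 70 = 784 - 85 ≡ 35; y = λ·(15 - 35) - 6 ≡ 15. → (35, 15)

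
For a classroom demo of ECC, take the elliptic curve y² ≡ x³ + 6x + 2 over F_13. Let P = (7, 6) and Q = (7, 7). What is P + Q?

The two points share x = 7 and their y-coordinates satisfy 6 + 7 ≡ 0 (mod 13), so they are inverses. Their sum is the point at infinity.

O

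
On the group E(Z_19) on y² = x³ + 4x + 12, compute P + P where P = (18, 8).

tangent at (18, 8): λ = (3·18² + 4)/(2·8) ≡ 7/16. 16⁻¹ ≡ 6 (mod 19) since 16·6 = 96 ≡ 1, so λ ≡ 7·6 ≡ 4.
  x = λ² - 18 - 18 = 16 - 36 ≡ 18; y = λ·(18 - 18) - 8 ≡ 11. → (18, 11)

(18, 11)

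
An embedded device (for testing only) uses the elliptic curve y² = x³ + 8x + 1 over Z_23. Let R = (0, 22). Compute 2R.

(16, 19)

tangent at (0, 22): λ = (3·0² + 8)/(2·22) ≡ 8/21. 21⁻¹ ≡ 11 (mod 23) since 21·11 = 231 ≡ 1, so λ ≡ 8·11 ≡ 19.
  x = λ² - 0 - 0 = 361 - 0 ≡ 16; y = λ·(0 - 16) - 22 ≡ 19. → (16, 19)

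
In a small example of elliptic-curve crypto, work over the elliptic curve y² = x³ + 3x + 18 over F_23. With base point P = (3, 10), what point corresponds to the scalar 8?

(2, 20)

Repeated addition: build up to 8P.
2P: tangent at (3, 10): λ = (3·3² + 3)/(2·10) ≡ 7/20. 20⁻¹ ≡ 15 (mod 23), so λ ≡ 7·15 ≡ 13.
  x = λ² - 3 - 3 = 169 - 6 ≡ 2; y = λ·(3 - 2) - 10 ≡ 3. → (2, 3)
3P: (2, 3) + (3, 10). λ = (10 - 3)/(3 - 2) ≡ 7/1 mod 23. 1⁻¹ ≡ 1 (mod 23), so λ ≡ 7.
  x = λ² - 2 - 3 = 49 - 5 ≡ 21; y = λ·(2 - 21) - 3 ≡ 2. → (21, 2)
4P: (21, 2) + (3, 10). λ = (10 - 2)/(3 - 21) ≡ 8/5 mod 23. 5⁻¹ ≡ 14 (mod 23), so λ ≡ 20.
  x = λ² - 21 - 3 = 400 - 24 ≡ 8; y = λ·(21 - 8) - 2 ≡ 5. → (8, 5)
5P: (8, 5) + (3, 10). λ = (10 - 5)/(3 - 8) ≡ 5/18 mod 23. 18⁻¹ ≡ 9 (mod 23) since 18·9 = 162 ≡ 1, so λ ≡ 22.
  x = λ² - 8 - 3 = 484 - 11 ≡ 13; y = λ·(8 - 13) - 5 ≡ 0. → (13, 0)
6P: (13, 0) + (3, 10). λ = (10 - 0)/(3 - 13) ≡ 10/13 mod 23. 13⁻¹ ≡ 16 (mod 23), so λ ≡ 22.
  x = λ² - 13 - 3 = 484 - 16 ≡ 8; y = λ·(13 - 8) - 0 ≡ 18. → (8, 18)
7P: (8, 18) + (3, 10). λ = (10 - 18)/(3 - 8) ≡ 15/18 mod 23. 18⁻¹ ≡ 9 (mod 23), so λ ≡ 20.
  x = λ² - 8 - 3 = 400 - 11 ≡ 21; y = λ·(8 - 21) - 18 ≡ 21. → (21, 21)
8P: (21, 21) + (3, 10). λ = (10 - 21)/(3 - 21) ≡ 12/5 mod 23. 5⁻¹ ≡ 14 (mod 23) since 5·14 = 70 ≡ 1, so λ ≡ 7.
  x = λ² - 21 - 3 = 49 - 24 ≡ 2; y = λ·(21 - 2) - 21 ≡ 20. → (2, 20)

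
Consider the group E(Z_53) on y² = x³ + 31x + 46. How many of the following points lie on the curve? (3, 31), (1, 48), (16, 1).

2

(3, 31): 31² ≡ 7, rhs ≡ 7 → on.
(1, 48): 48² ≡ 25, rhs ≡ 25 → on.
(16, 1): 1² ≡ 1, rhs ≡ 27 → off.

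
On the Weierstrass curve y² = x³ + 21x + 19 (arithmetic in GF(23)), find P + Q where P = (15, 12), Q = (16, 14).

(19, 3)

(15, 12) + (16, 14). λ = (14 - 12)/(16 - 15) ≡ 2/1 mod 23. 1⁻¹ ≡ 1 (mod 23), so λ ≡ 2.
  x = λ² - 15 - 16 = 4 - 31 ≡ 19; y = λ·(15 - 19) - 12 ≡ 3. → (19, 3)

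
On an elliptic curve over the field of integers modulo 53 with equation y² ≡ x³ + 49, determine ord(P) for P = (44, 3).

9

2P: tangent at (44, 3): λ = (3·44² + 0)/(2·3) ≡ 31/6. 6⁻¹ ≡ 9 (mod 53), so λ ≡ 31·9 ≡ 14.
  x = λ² - 44 - 44 = 196 - 88 ≡ 2; y = λ·(44 - 2) - 3 ≡ 2. → (2, 2)
3P: (2, 2) + (44, 3). λ = (3 - 2)/(44 - 2) ≡ 1/42 mod 53. 42⁻¹ ≡ 24 (mod 53) since 42·24 = 1008 ≡ 1, so λ ≡ 24.
  x = λ² - 2 - 44 = 576 - 46 ≡ 0; y = λ·(2 - 0) - 2 ≡ 46. → (0, 46)
4P: (0, 46) + (44, 3). λ = (3 - 46)/(44 - 0) ≡ 10/44 mod 53. 44⁻¹ ≡ 47 (mod 53) since 44·47 = 2068 ≡ 1, so λ ≡ 46.
  x = λ² - 0 - 44 = 2116 - 44 ≡ 5; y = λ·(0 - 5) - 46 ≡ 42. → (5, 42)
5P: (5, 42) + (44, 3). λ = (3 - 42)/(44 - 5) ≡ 14/39 mod 53. 39⁻¹ ≡ 34 (mod 53), so λ ≡ 52.
  x = λ² - 5 - 44 = 2704 - 49 ≡ 5; y = λ·(5 - 5) - 42 ≡ 11. → (5, 11)
6P: (5, 11) + (44, 3). λ = (3 - 11)/(44 - 5) ≡ 45/39 mod 53. 39⁻¹ ≡ 34 (mod 53), so λ ≡ 46.
  x = λ² - 5 - 44 = 2116 - 49 ≡ 0; y = λ·(5 - 0) - 11 ≡ 7. → (0, 7)
7P: (0, 7) + (44, 3). λ = (3 - 7)/(44 - 0) ≡ 49/44 mod 53. 44⁻¹ ≡ 47 (mod 53) since 44·47 = 2068 ≡ 1, so λ ≡ 24.
  x = λ² - 0 - 44 = 576 - 44 ≡ 2; y = λ·(0 - 2) - 7 ≡ 51. → (2, 51)
8P: (2, 51) + (44, 3). λ = (3 - 51)/(44 - 2) ≡ 5/42 mod 53. 42⁻¹ ≡ 24 (mod 53) since 42·24 = 1008 ≡ 1, so λ ≡ 14.
  x = λ² - 2 - 44 = 196 - 46 ≡ 44; y = λ·(2 - 44) - 51 ≡ 50. → (44, 50)
9P: (44, 50) + (44, 3): same x and y₁ ≡ -y₂, so the sum is O.
9P = O, so the order is 9.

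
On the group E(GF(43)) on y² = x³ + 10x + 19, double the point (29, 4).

(39, 1)

tangent at (29, 4): λ = (3·29² + 10)/(2·4) ≡ 39/8. 8⁻¹ ≡ 27 (mod 43), so λ ≡ 39·27 ≡ 21.
  x = λ² - 29 - 29 = 441 - 58 ≡ 39; y = λ·(29 - 39) - 4 ≡ 1. → (39, 1)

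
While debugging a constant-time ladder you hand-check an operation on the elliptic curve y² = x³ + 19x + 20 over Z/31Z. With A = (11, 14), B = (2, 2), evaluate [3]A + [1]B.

First 3A:
Repeated addition: build up to 3A.
2A: tangent at (11, 14): λ = (3·11² + 19)/(2·14) ≡ 10/28. 28⁻¹ ≡ 10 (mod 31) since 28·10 = 280 ≡ 1, so λ ≡ 10·10 ≡ 7.
  x = λ² - 11 - 11 = 49 - 22 ≡ 27; y = λ·(11 - 27) - 14 ≡ 29. → (27, 29)
3A: (27, 29) + (11, 14). λ = (14 - 29)/(11 - 27) ≡ 16/15 mod 31. 15⁻¹ ≡ 29 (mod 31) since 15·29 = 435 ≡ 1, so λ ≡ 30.
  x = λ² - 27 - 11 = 900 - 38 ≡ 25; y = λ·(27 - 25) - 29 ≡ 0. → (25, 0)
3A = (25, 0).
Finally 3A + B:
(25, 0) + (2, 2). λ = (2 - 0)/(2 - 25) ≡ 2/8 mod 31. 8⁻¹ ≡ 4 (mod 31), so λ ≡ 8.
  x = λ² - 25 - 2 = 64 - 27 ≡ 6; y = λ·(25 - 6) - 0 ≡ 28. → (6, 28)

(6, 28)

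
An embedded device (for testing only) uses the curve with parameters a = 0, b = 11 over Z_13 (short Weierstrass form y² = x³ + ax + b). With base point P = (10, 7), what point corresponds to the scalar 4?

(9, 5)

Repeated addition: build up to 4P.
2P: tangent at (10, 7): λ = (3·10² + 0)/(2·7) ≡ 1/1. 1⁻¹ ≡ 1 (mod 13) since 1·1 = 1 ≡ 1, so λ ≡ 1·1 ≡ 1.
  x = λ² - 10 - 10 = 1 - 20 ≡ 7; y = λ·(10 - 7) - 7 ≡ 9. → (7, 9)
3P: (7, 9) + (10, 7). λ = (7 - 9)/(10 - 7) ≡ 11/3 mod 13. 3⁻¹ ≡ 9 (mod 13), so λ ≡ 8.
  x = λ² - 7 - 10 = 64 - 17 ≡ 8; y = λ·(7 - 8) - 9 ≡ 9. → (8, 9)
4P: (8, 9) + (10, 7). λ = (7 - 9)/(10 - 8) ≡ 11/2 mod 13. 2⁻¹ ≡ 7 (mod 13), so λ ≡ 12.
  x = λ² - 8 - 10 = 144 - 18 ≡ 9; y = λ·(8 - 9) - 9 ≡ 5. → (9, 5)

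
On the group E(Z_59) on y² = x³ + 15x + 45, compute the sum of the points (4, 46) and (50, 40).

(4, 46) + (50, 40). λ = (40 - 46)/(50 - 4) ≡ 53/46 mod 59. 46⁻¹ ≡ 9 (mod 59) since 46·9 = 414 ≡ 1, so λ ≡ 5.
  x = λ² - 4 - 50 = 25 - 54 ≡ 30; y = λ·(4 - 30) - 46 ≡ 1. → (30, 1)

(30, 1)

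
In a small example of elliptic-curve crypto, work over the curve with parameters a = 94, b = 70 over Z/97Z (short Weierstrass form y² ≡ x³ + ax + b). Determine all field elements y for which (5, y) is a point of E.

x³ + 94x + 70 = 665 ≡ 83 (mod 97).
83 is a non-residue mod 97; no y exists.

none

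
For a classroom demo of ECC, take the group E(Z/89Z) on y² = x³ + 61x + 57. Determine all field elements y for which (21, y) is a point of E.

x³ + 61x + 57 = 10599 ≡ 8 (mod 89).
Square roots of 8 mod 89: 39 and 50 (since 39² = 1521 ≡ 8).

39, 50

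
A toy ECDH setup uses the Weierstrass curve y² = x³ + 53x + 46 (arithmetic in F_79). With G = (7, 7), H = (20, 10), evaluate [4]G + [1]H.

First 4G:
Repeated addition: build up to 4G.
2G: tangent at (7, 7): λ = (3·7² + 53)/(2·7) ≡ 42/14. 14⁻¹ ≡ 17 (mod 79), so λ ≡ 42·17 ≡ 3.
  x = λ² - 7 - 7 = 9 - 14 ≡ 74; y = λ·(7 - 74) - 7 ≡ 29. → (74, 29)
3G: (74, 29) + (7, 7). λ = (7 - 29)/(7 - 74) ≡ 57/12 mod 79. 12⁻¹ ≡ 33 (mod 79), so λ ≡ 64.
  x = λ² - 74 - 7 = 4096 - 81 ≡ 65; y = λ·(74 - 65) - 29 ≡ 73. → (65, 73)
4G: (65, 73) + (7, 7). λ = (7 - 73)/(7 - 65) ≡ 13/21 mod 79. 21⁻¹ ≡ 64 (mod 79), so λ ≡ 42.
  x = λ² - 65 - 7 = 1764 - 72 ≡ 33; y = λ·(65 - 33) - 73 ≡ 7. → (33, 7)
4G = (33, 7).
Finally 4G + H:
(33, 7) + (20, 10). λ = (10 - 7)/(20 - 33) ≡ 3/66 mod 79. 66⁻¹ ≡ 6 (mod 79), so λ ≡ 18.
  x = λ² - 33 - 20 = 324 - 53 ≡ 34; y = λ·(33 - 34) - 7 ≡ 54. → (34, 54)

(34, 54)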